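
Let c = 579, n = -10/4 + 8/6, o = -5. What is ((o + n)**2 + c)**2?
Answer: 493417369/1296 ≈ 3.8072e+5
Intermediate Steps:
n = -7/6 (n = -10*1/4 + 8*(1/6) = -5/2 + 4/3 = -7/6 ≈ -1.1667)
((o + n)**2 + c)**2 = ((-5 - 7/6)**2 + 579)**2 = ((-37/6)**2 + 579)**2 = (1369/36 + 579)**2 = (22213/36)**2 = 493417369/1296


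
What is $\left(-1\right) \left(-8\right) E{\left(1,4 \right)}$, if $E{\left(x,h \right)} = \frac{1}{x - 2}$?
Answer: $-8$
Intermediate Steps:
$E{\left(x,h \right)} = \frac{1}{-2 + x}$
$\left(-1\right) \left(-8\right) E{\left(1,4 \right)} = \frac{\left(-1\right) \left(-8\right)}{-2 + 1} = \frac{8}{-1} = 8 \left(-1\right) = -8$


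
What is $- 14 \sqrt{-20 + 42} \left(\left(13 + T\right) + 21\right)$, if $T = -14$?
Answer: $- 280 \sqrt{22} \approx -1313.3$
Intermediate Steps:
$- 14 \sqrt{-20 + 42} \left(\left(13 + T\right) + 21\right) = - 14 \sqrt{-20 + 42} \left(\left(13 - 14\right) + 21\right) = - 14 \sqrt{22} \left(-1 + 21\right) = - 14 \sqrt{22} \cdot 20 = - 280 \sqrt{22}$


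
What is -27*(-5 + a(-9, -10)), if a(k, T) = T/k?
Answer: 105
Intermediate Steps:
-27*(-5 + a(-9, -10)) = -27*(-5 - 10/(-9)) = -27*(-5 - 10*(-⅑)) = -27*(-5 + 10/9) = -27*(-35/9) = 105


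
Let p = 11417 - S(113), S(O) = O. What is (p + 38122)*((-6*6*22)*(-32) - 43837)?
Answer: -914035018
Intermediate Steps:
p = 11304 (p = 11417 - 1*113 = 11417 - 113 = 11304)
(p + 38122)*((-6*6*22)*(-32) - 43837) = (11304 + 38122)*((-6*6*22)*(-32) - 43837) = 49426*(-36*22*(-32) - 43837) = 49426*(-792*(-32) - 43837) = 49426*(25344 - 43837) = 49426*(-18493) = -914035018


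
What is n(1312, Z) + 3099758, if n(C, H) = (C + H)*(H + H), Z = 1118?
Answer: 8533238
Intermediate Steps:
n(C, H) = 2*H*(C + H) (n(C, H) = (C + H)*(2*H) = 2*H*(C + H))
n(1312, Z) + 3099758 = 2*1118*(1312 + 1118) + 3099758 = 2*1118*2430 + 3099758 = 5433480 + 3099758 = 8533238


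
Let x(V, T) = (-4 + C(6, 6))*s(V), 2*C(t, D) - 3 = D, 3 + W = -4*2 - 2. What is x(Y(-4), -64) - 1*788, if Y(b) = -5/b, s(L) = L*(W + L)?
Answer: -25451/32 ≈ -795.34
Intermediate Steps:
W = -13 (W = -3 + (-4*2 - 2) = -3 + (-8 - 2) = -3 - 10 = -13)
C(t, D) = 3/2 + D/2
s(L) = L*(-13 + L)
x(V, T) = V*(-13 + V)/2 (x(V, T) = (-4 + (3/2 + (½)*6))*(V*(-13 + V)) = (-4 + (3/2 + 3))*(V*(-13 + V)) = (-4 + 9/2)*(V*(-13 + V)) = (V*(-13 + V))/2 = V*(-13 + V)/2)
x(Y(-4), -64) - 1*788 = (-5/(-4))*(-13 - 5/(-4))/2 - 1*788 = (-5*(-¼))*(-13 - 5*(-¼))/2 - 788 = (½)*(5/4)*(-13 + 5/4) - 788 = (½)*(5/4)*(-47/4) - 788 = -235/32 - 788 = -25451/32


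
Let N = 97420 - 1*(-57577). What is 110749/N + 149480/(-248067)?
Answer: 4304220623/38449640799 ≈ 0.11194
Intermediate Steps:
N = 154997 (N = 97420 + 57577 = 154997)
110749/N + 149480/(-248067) = 110749/154997 + 149480/(-248067) = 110749*(1/154997) + 149480*(-1/248067) = 110749/154997 - 149480/248067 = 4304220623/38449640799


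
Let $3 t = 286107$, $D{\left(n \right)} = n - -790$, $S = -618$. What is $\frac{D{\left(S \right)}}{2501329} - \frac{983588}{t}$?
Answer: $- \frac{2460260784984}{238549245401} \approx -10.313$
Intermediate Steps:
$D{\left(n \right)} = 790 + n$ ($D{\left(n \right)} = n + 790 = 790 + n$)
$t = 95369$ ($t = \frac{1}{3} \cdot 286107 = 95369$)
$\frac{D{\left(S \right)}}{2501329} - \frac{983588}{t} = \frac{790 - 618}{2501329} - \frac{983588}{95369} = 172 \cdot \frac{1}{2501329} - \frac{983588}{95369} = \frac{172}{2501329} - \frac{983588}{95369} = - \frac{2460260784984}{238549245401}$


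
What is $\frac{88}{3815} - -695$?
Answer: $\frac{2651513}{3815} \approx 695.02$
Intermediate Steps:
$\frac{88}{3815} - -695 = 88 \cdot \frac{1}{3815} + 695 = \frac{88}{3815} + 695 = \frac{2651513}{3815}$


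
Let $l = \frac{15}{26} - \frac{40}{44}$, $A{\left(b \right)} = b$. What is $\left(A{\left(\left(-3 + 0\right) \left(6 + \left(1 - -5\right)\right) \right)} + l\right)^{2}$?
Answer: $\frac{107972881}{81796} \approx 1320.0$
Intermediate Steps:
$l = - \frac{95}{286}$ ($l = 15 \cdot \frac{1}{26} - \frac{10}{11} = \frac{15}{26} - \frac{10}{11} = - \frac{95}{286} \approx -0.33217$)
$\left(A{\left(\left(-3 + 0\right) \left(6 + \left(1 - -5\right)\right) \right)} + l\right)^{2} = \left(\left(-3 + 0\right) \left(6 + \left(1 - -5\right)\right) - \frac{95}{286}\right)^{2} = \left(- 3 \left(6 + \left(1 + 5\right)\right) - \frac{95}{286}\right)^{2} = \left(- 3 \left(6 + 6\right) - \frac{95}{286}\right)^{2} = \left(\left(-3\right) 12 - \frac{95}{286}\right)^{2} = \left(-36 - \frac{95}{286}\right)^{2} = \left(- \frac{10391}{286}\right)^{2} = \frac{107972881}{81796}$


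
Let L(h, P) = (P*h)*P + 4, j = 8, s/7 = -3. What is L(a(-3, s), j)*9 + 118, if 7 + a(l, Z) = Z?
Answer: -15974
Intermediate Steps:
s = -21 (s = 7*(-3) = -21)
a(l, Z) = -7 + Z
L(h, P) = 4 + h*P² (L(h, P) = h*P² + 4 = 4 + h*P²)
L(a(-3, s), j)*9 + 118 = (4 + (-7 - 21)*8²)*9 + 118 = (4 - 28*64)*9 + 118 = (4 - 1792)*9 + 118 = -1788*9 + 118 = -16092 + 118 = -15974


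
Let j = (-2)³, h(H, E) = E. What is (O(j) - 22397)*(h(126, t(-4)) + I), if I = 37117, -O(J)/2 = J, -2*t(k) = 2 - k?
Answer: -830648434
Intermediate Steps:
t(k) = -1 + k/2 (t(k) = -(2 - k)/2 = -1 + k/2)
j = -8
O(J) = -2*J
(O(j) - 22397)*(h(126, t(-4)) + I) = (-2*(-8) - 22397)*((-1 + (½)*(-4)) + 37117) = (16 - 22397)*((-1 - 2) + 37117) = -22381*(-3 + 37117) = -22381*37114 = -830648434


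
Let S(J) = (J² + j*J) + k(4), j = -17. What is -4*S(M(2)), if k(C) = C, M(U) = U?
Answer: 104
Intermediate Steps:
S(J) = 4 + J² - 17*J (S(J) = (J² - 17*J) + 4 = 4 + J² - 17*J)
-4*S(M(2)) = -4*(4 + 2² - 17*2) = -4*(4 + 4 - 34) = -4*(-26) = 104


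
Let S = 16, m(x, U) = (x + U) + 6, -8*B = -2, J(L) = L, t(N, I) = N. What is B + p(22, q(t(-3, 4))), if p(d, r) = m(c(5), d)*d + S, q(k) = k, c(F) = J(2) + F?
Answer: 3145/4 ≈ 786.25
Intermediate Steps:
c(F) = 2 + F
B = ¼ (B = -⅛*(-2) = ¼ ≈ 0.25000)
m(x, U) = 6 + U + x (m(x, U) = (U + x) + 6 = 6 + U + x)
p(d, r) = 16 + d*(13 + d) (p(d, r) = (6 + d + (2 + 5))*d + 16 = (6 + d + 7)*d + 16 = (13 + d)*d + 16 = d*(13 + d) + 16 = 16 + d*(13 + d))
B + p(22, q(t(-3, 4))) = ¼ + (16 + 22*(13 + 22)) = ¼ + (16 + 22*35) = ¼ + (16 + 770) = ¼ + 786 = 3145/4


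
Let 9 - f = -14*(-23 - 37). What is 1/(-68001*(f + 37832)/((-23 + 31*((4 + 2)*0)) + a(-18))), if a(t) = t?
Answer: 41/2516105001 ≈ 1.6295e-8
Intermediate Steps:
f = -831 (f = 9 - (-14)*(-23 - 37) = 9 - (-14)*(-60) = 9 - 1*840 = 9 - 840 = -831)
1/(-68001*(f + 37832)/((-23 + 31*((4 + 2)*0)) + a(-18))) = 1/(-68001*(-831 + 37832)/((-23 + 31*((4 + 2)*0)) - 18)) = 1/(-68001*37001/((-23 + 31*(6*0)) - 18)) = 1/(-68001*37001/((-23 + 31*0) - 18)) = 1/(-68001*37001/((-23 + 0) - 18)) = 1/(-68001*37001/(-23 - 18)) = 1/(-68001/((-41*1/37001))) = 1/(-68001/(-41/37001)) = 1/(-68001*(-37001/41)) = 1/(2516105001/41) = 41/2516105001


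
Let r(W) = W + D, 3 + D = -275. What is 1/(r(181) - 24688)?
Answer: -1/24785 ≈ -4.0347e-5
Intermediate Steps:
D = -278 (D = -3 - 275 = -278)
r(W) = -278 + W (r(W) = W - 278 = -278 + W)
1/(r(181) - 24688) = 1/((-278 + 181) - 24688) = 1/(-97 - 24688) = 1/(-24785) = -1/24785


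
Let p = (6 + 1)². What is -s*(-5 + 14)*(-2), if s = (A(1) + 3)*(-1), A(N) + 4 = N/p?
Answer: 864/49 ≈ 17.633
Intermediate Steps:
p = 49 (p = 7² = 49)
A(N) = -4 + N/49
s = 48/49 (s = ((-4 + (1/49)*1) + 3)*(-1) = ((-4 + 1/49) + 3)*(-1) = (-195/49 + 3)*(-1) = -48/49*(-1) = 48/49 ≈ 0.97959)
-s*(-5 + 14)*(-2) = -48*(-5 + 14)*(-2)/49 = -48*9*(-2)/49 = -48*(-18)/49 = -1*(-864/49) = 864/49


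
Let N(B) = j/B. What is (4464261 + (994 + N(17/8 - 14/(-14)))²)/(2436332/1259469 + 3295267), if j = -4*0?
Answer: 6866999050293/4150289069555 ≈ 1.6546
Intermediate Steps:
j = 0
N(B) = 0 (N(B) = 0/B = 0)
(4464261 + (994 + N(17/8 - 14/(-14)))²)/(2436332/1259469 + 3295267) = (4464261 + (994 + 0)²)/(2436332/1259469 + 3295267) = (4464261 + 994²)/(2436332*(1/1259469) + 3295267) = (4464261 + 988036)/(2436332/1259469 + 3295267) = 5452297/(4150289069555/1259469) = 5452297*(1259469/4150289069555) = 6866999050293/4150289069555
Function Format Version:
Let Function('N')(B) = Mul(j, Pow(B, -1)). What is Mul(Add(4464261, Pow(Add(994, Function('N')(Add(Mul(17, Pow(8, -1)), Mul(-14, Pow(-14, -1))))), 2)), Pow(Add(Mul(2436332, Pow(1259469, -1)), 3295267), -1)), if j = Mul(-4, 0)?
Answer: Rational(6866999050293, 4150289069555) ≈ 1.6546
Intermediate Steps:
j = 0
Function('N')(B) = 0 (Function('N')(B) = Mul(0, Pow(B, -1)) = 0)
Mul(Add(4464261, Pow(Add(994, Function('N')(Add(Mul(17, Pow(8, -1)), Mul(-14, Pow(-14, -1))))), 2)), Pow(Add(Mul(2436332, Pow(1259469, -1)), 3295267), -1)) = Mul(Add(4464261, Pow(Add(994, 0), 2)), Pow(Add(Mul(2436332, Pow(1259469, -1)), 3295267), -1)) = Mul(Add(4464261, Pow(994, 2)), Pow(Add(Mul(2436332, Rational(1, 1259469)), 3295267), -1)) = Mul(Add(4464261, 988036), Pow(Add(Rational(2436332, 1259469), 3295267), -1)) = Mul(5452297, Pow(Rational(4150289069555, 1259469), -1)) = Mul(5452297, Rational(1259469, 4150289069555)) = Rational(6866999050293, 4150289069555)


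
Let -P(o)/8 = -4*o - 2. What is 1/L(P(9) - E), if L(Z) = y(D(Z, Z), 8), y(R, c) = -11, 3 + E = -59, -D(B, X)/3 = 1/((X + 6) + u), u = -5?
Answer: -1/11 ≈ -0.090909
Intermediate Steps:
D(B, X) = -3/(1 + X) (D(B, X) = -3/((X + 6) - 5) = -3/((6 + X) - 5) = -3/(1 + X))
P(o) = 16 + 32*o (P(o) = -8*(-4*o - 2) = -8*(-2 - 4*o) = 16 + 32*o)
E = -62 (E = -3 - 59 = -62)
L(Z) = -11
1/L(P(9) - E) = 1/(-11) = -1/11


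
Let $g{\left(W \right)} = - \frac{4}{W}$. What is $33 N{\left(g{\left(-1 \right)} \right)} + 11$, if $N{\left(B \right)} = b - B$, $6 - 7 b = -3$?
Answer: $- \frac{550}{7} \approx -78.571$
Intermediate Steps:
$b = \frac{9}{7}$ ($b = \frac{6}{7} - - \frac{3}{7} = \frac{6}{7} + \frac{3}{7} = \frac{9}{7} \approx 1.2857$)
$N{\left(B \right)} = \frac{9}{7} - B$
$33 N{\left(g{\left(-1 \right)} \right)} + 11 = 33 \left(\frac{9}{7} - - \frac{4}{-1}\right) + 11 = 33 \left(\frac{9}{7} - \left(-4\right) \left(-1\right)\right) + 11 = 33 \left(\frac{9}{7} - 4\right) + 11 = 33 \left(- \frac{19}{7}\right) + 11 = - \frac{627}{7} + 11 = - \frac{550}{7}$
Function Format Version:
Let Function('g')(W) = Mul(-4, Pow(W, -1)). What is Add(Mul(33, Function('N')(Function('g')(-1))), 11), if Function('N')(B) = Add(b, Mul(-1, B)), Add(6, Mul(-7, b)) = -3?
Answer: Rational(-550, 7) ≈ -78.571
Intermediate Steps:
b = Rational(9, 7) (b = Add(Rational(6, 7), Mul(Rational(-1, 7), -3)) = Add(Rational(6, 7), Rational(3, 7)) = Rational(9, 7) ≈ 1.2857)
Function('N')(B) = Add(Rational(9, 7), Mul(-1, B))
Add(Mul(33, Function('N')(Function('g')(-1))), 11) = Add(Mul(33, Add(Rational(9, 7), Mul(-1, Mul(-4, Pow(-1, -1))))), 11) = Add(Mul(33, Add(Rational(9, 7), Mul(-1, Mul(-4, -1)))), 11) = Add(Mul(33, Add(Rational(9, 7), Mul(-1, 4))), 11) = Add(Mul(33, Add(Rational(9, 7), -4)), 11) = Add(Mul(33, Rational(-19, 7)), 11) = Add(Rational(-627, 7), 11) = Rational(-550, 7)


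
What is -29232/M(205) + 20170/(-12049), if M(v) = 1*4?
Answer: -88074262/12049 ≈ -7309.7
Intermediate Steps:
M(v) = 4
-29232/M(205) + 20170/(-12049) = -29232/4 + 20170/(-12049) = -29232*¼ + 20170*(-1/12049) = -7308 - 20170/12049 = -88074262/12049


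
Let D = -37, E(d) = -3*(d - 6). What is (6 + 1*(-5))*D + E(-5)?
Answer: -4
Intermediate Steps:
E(d) = 18 - 3*d (E(d) = -3*(-6 + d) = 18 - 3*d)
(6 + 1*(-5))*D + E(-5) = (6 + 1*(-5))*(-37) + (18 - 3*(-5)) = (6 - 5)*(-37) + (18 + 15) = 1*(-37) + 33 = -37 + 33 = -4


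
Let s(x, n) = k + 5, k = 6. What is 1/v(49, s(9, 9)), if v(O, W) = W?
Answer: 1/11 ≈ 0.090909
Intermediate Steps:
s(x, n) = 11 (s(x, n) = 6 + 5 = 11)
1/v(49, s(9, 9)) = 1/11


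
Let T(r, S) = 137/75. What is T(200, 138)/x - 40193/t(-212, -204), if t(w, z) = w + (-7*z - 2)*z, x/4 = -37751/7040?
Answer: 1245873023/23549828820 ≈ 0.052904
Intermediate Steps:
T(r, S) = 137/75 (T(r, S) = 137*(1/75) = 137/75)
x = -37751/1760 (x = 4*(-37751/7040) = -37751/1760 ≈ -21.449)
t(w, z) = w + z*(-2 - 7*z) (t(w, z) = w + (-2 - 7*z)*z = w + z*(-2 - 7*z))
T(200, 138)/x - 40193/t(-212, -204) = 137/(75*(-37751/1760)) - 40193/(-212 - 7*(-204)² - 2*(-204)) = (137/75)*(-1760/37751) - 40193/(-212 - 7*41616 + 408) = -48224/566265 - 40193/(-212 - 291312 + 408) = -48224/566265 - 40193/(-291116) = -48224/566265 - 40193*(-1/291116) = -48224/566265 + 40193/291116 = 1245873023/23549828820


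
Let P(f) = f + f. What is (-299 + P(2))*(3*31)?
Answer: -27435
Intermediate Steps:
P(f) = 2*f
(-299 + P(2))*(3*31) = (-299 + 2*2)*(3*31) = (-299 + 4)*93 = -295*93 = -27435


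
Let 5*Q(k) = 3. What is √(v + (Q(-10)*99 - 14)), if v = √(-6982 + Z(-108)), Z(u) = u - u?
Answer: √(1135 + 25*I*√6982)/5 ≈ 8.3814 + 4.9848*I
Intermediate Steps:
Z(u) = 0
Q(k) = ⅗ (Q(k) = (⅕)*3 = ⅗)
v = I*√6982 (v = √(-6982 + 0) = √(-6982) = I*√6982 ≈ 83.558*I)
√(v + (Q(-10)*99 - 14)) = √(I*√6982 + ((⅗)*99 - 14)) = √(I*√6982 + (297/5 - 14)) = √(I*√6982 + 227/5) = √(227/5 + I*√6982)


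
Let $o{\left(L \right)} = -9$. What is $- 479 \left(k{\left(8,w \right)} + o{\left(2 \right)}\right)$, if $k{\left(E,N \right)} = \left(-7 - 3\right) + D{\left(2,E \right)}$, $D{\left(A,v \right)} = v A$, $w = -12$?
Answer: $1437$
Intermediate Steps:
$D{\left(A,v \right)} = A v$
$k{\left(E,N \right)} = -10 + 2 E$ ($k{\left(E,N \right)} = \left(-7 - 3\right) + 2 E = -10 + 2 E$)
$- 479 \left(k{\left(8,w \right)} + o{\left(2 \right)}\right) = - 479 \left(\left(-10 + 2 \cdot 8\right) - 9\right) = - 479 \left(\left(-10 + 16\right) - 9\right) = - 479 \left(6 - 9\right) = \left(-479\right) \left(-3\right) = 1437$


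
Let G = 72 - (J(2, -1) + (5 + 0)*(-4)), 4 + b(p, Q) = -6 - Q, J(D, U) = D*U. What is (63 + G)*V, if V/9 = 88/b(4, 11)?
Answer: -41448/7 ≈ -5921.1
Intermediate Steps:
b(p, Q) = -10 - Q (b(p, Q) = -4 + (-6 - Q) = -10 - Q)
V = -264/7 (V = 9*(88/(-10 - 1*11)) = 9*(88/(-10 - 11)) = 9*(88/(-21)) = 9*(88*(-1/21)) = 9*(-88/21) = -264/7 ≈ -37.714)
G = 94 (G = 72 - (2*(-1) + (5 + 0)*(-4)) = 72 - (-2 + 5*(-4)) = 72 - (-2 - 20) = 72 - 1*(-22) = 72 + 22 = 94)
(63 + G)*V = (63 + 94)*(-264/7) = 157*(-264/7) = -41448/7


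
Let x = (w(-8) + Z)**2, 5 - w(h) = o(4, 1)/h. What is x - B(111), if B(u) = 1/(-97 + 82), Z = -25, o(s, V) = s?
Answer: 22819/60 ≈ 380.32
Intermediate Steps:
w(h) = 5 - 4/h
x = 1521/4 (x = ((5 - 4/(-8)) - 25)**2 = ((5 - 4*(-1/8)) - 25)**2 = ((5 + 1/2) - 25)**2 = (11/2 - 25)**2 = (-39/2)**2 = 1521/4 ≈ 380.25)
B(u) = -1/15 (B(u) = 1/(-15) = -1/15)
x - B(111) = 1521/4 - 1*(-1/15) = 1521/4 + 1/15 = 22819/60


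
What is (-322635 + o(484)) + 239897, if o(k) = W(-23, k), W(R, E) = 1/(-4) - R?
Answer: -330861/4 ≈ -82715.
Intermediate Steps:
W(R, E) = -¼ - R
o(k) = 91/4 (o(k) = -¼ - 1*(-23) = -¼ + 23 = 91/4)
(-322635 + o(484)) + 239897 = (-322635 + 91/4) + 239897 = -1290449/4 + 239897 = -330861/4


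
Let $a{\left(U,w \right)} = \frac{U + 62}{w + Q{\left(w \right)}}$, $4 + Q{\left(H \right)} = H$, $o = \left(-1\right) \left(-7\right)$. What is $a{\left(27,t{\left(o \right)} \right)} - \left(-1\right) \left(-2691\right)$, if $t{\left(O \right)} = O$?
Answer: $- \frac{26821}{10} \approx -2682.1$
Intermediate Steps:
$o = 7$
$Q{\left(H \right)} = -4 + H$
$a{\left(U,w \right)} = \frac{62 + U}{-4 + 2 w}$ ($a{\left(U,w \right)} = \frac{U + 62}{w + \left(-4 + w\right)} = \frac{62 + U}{-4 + 2 w}$)
$a{\left(27,t{\left(o \right)} \right)} - \left(-1\right) \left(-2691\right) = \frac{62 + 27}{2 \left(-2 + 7\right)} - \left(-1\right) \left(-2691\right) = \frac{1}{2} \cdot \frac{1}{5} \cdot 89 - 2691 = \frac{89}{10} - 2691 = - \frac{26821}{10}$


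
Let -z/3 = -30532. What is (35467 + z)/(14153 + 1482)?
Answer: 127063/15635 ≈ 8.1268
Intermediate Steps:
z = 91596 (z = -3*(-30532) = 91596)
(35467 + z)/(14153 + 1482) = (35467 + 91596)/(14153 + 1482) = 127063/15635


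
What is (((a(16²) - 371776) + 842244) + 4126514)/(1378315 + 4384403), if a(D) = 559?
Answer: 353657/443286 ≈ 0.79781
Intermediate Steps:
(((a(16²) - 371776) + 842244) + 4126514)/(1378315 + 4384403) = (((559 - 371776) + 842244) + 4126514)/(1378315 + 4384403) = ((-371217 + 842244) + 4126514)/5762718 = (471027 + 4126514)*(1/5762718) = 4597541*(1/5762718) = 353657/443286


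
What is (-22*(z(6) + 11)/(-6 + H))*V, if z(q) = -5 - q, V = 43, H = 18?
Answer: 0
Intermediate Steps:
(-22*(z(6) + 11)/(-6 + H))*V = -22*((-5 - 1*6) + 11)/(-6 + 18)*43 = -22*((-5 - 6) + 11)/12*43 = -22*(-11 + 11)/12*43 = -0/12*43 = -22*0*43 = 0*43 = 0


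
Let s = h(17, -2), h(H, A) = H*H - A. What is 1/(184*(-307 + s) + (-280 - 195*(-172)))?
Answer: 1/30316 ≈ 3.2986e-5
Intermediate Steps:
h(H, A) = H**2 - A
s = 291 (s = 17**2 - 1*(-2) = 289 + 2 = 291)
1/(184*(-307 + s) + (-280 - 195*(-172))) = 1/(184*(-307 + 291) + (-280 - 195*(-172))) = 1/(184*(-16) + (-280 + 33540)) = 1/(-2944 + 33260) = 1/30316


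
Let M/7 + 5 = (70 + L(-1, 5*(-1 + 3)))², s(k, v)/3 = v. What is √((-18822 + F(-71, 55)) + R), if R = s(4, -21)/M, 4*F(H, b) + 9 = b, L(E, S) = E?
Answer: I*√106371206183/2378 ≈ 137.15*I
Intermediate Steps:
s(k, v) = 3*v
F(H, b) = -9/4 + b/4
M = 33292 (M = -35 + 7*(70 - 1)² = -35 + 7*69² = -35 + 7*4761 = -35 + 33327 = 33292)
R = -9/4756 (R = (3*(-21))/33292 = -63*1/33292 = -9/4756 ≈ -0.0018923)
√((-18822 + F(-71, 55)) + R) = √((-18822 + (-9/4 + (¼)*55)) - 9/4756) = √((-18822 + (-9/4 + 55/4)) - 9/4756) = √((-18822 + 23/2) - 9/4756) = √(-37621/2 - 9/4756) = √(-89462747/4756) = I*√106371206183/2378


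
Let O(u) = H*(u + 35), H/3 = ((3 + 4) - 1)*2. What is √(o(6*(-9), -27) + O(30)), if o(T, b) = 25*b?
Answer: 3*√185 ≈ 40.804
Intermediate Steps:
H = 36 (H = 3*(((3 + 4) - 1)*2) = 3*((7 - 1)*2) = 3*(6*2) = 3*12 = 36)
O(u) = 1260 + 36*u (O(u) = 36*(u + 35) = 36*(35 + u) = 1260 + 36*u)
√(o(6*(-9), -27) + O(30)) = √(25*(-27) + (1260 + 36*30)) = √(-675 + (1260 + 1080)) = √(-675 + 2340) = √1665 = 3*√185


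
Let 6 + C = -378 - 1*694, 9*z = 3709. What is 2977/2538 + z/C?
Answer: 540817/683991 ≈ 0.79068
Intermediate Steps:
z = 3709/9 (z = (⅑)*3709 = 3709/9 ≈ 412.11)
C = -1078 (C = -6 + (-378 - 1*694) = -6 + (-378 - 694) = -6 - 1072 = -1078)
2977/2538 + z/C = 2977/2538 + (3709/9)/(-1078) = 2977*(1/2538) + (3709/9)*(-1/1078) = 2977/2538 - 3709/9702 = 540817/683991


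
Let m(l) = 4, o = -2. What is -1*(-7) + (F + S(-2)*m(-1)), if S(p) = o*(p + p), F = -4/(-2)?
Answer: 41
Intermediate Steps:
F = 2 (F = -4*(-½) = 2)
S(p) = -4*p (S(p) = -2*(p + p) = -4*p)
-1*(-7) + (F + S(-2)*m(-1)) = -1*(-7) + (2 - 4*(-2)*4) = 7 + (2 + 8*4) = 7 + (2 + 32) = 7 + 34 = 41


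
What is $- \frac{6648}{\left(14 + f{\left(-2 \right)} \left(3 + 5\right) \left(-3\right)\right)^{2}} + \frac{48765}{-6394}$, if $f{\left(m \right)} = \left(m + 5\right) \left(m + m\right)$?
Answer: $- \frac{1122517593}{145789594} \approx -7.6996$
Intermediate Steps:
$f{\left(m \right)} = 2 m \left(5 + m\right)$ ($f{\left(m \right)} = \left(5 + m\right) 2 m = 2 m \left(5 + m\right)$)
$- \frac{6648}{\left(14 + f{\left(-2 \right)} \left(3 + 5\right) \left(-3\right)\right)^{2}} + \frac{48765}{-6394} = - \frac{6648}{\left(14 + 2 \left(-2\right) \left(5 - 2\right) \left(3 + 5\right) \left(-3\right)\right)^{2}} + \frac{48765}{-6394} = - \frac{6648}{\left(14 + 2 \left(-2\right) 3 \cdot 8 \left(-3\right)\right)^{2}} + 48765 \left(- \frac{1}{6394}\right) = - \frac{6648}{\left(14 + \left(-12\right) 8 \left(-3\right)\right)^{2}} - \frac{48765}{6394} = - \frac{6648}{\left(14 - -288\right)^{2}} - \frac{48765}{6394} = - \frac{6648}{\left(14 + 288\right)^{2}} - \frac{48765}{6394} = - \frac{6648}{302^{2}} - \frac{48765}{6394} = - \frac{6648}{91204} - \frac{48765}{6394} = \left(-6648\right) \frac{1}{91204} - \frac{48765}{6394} = - \frac{1662}{22801} - \frac{48765}{6394} = - \frac{1122517593}{145789594}$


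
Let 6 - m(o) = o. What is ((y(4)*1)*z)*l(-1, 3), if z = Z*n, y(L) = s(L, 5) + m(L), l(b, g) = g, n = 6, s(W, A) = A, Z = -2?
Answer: -252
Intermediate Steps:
m(o) = 6 - o
y(L) = 11 - L (y(L) = 5 + (6 - L) = 11 - L)
z = -12 (z = -2*6 = -12)
((y(4)*1)*z)*l(-1, 3) = (((11 - 1*4)*1)*(-12))*3 = (((11 - 4)*1)*(-12))*3 = ((7*1)*(-12))*3 = (7*(-12))*3 = -84*3 = -252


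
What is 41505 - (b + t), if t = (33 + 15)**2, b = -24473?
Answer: 63674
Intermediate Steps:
t = 2304 (t = 48**2 = 2304)
41505 - (b + t) = 41505 - (-24473 + 2304) = 41505 - 1*(-22169) = 41505 + 22169 = 63674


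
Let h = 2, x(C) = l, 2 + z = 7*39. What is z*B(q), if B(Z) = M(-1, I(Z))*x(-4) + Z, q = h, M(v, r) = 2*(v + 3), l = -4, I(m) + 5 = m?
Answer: -3794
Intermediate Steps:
I(m) = -5 + m
z = 271 (z = -2 + 7*39 = -2 + 273 = 271)
x(C) = -4
M(v, r) = 6 + 2*v (M(v, r) = 2*(3 + v) = 6 + 2*v)
q = 2
B(Z) = -16 + Z (B(Z) = (6 + 2*(-1))*(-4) + Z = (6 - 2)*(-4) + Z = 4*(-4) + Z = -16 + Z)
z*B(q) = 271*(-16 + 2) = 271*(-14) = -3794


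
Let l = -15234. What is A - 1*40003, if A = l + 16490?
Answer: -38747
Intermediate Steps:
A = 1256 (A = -15234 + 16490 = 1256)
A - 1*40003 = 1256 - 1*40003 = 1256 - 40003 = -38747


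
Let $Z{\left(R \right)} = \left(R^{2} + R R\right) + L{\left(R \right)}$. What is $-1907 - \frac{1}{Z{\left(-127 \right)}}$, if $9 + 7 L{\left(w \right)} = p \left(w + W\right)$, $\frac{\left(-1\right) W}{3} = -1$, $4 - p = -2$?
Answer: $- \frac{429176078}{225053} \approx -1907.0$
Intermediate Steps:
$p = 6$ ($p = 4 - -2 = 4 + 2 = 6$)
$W = 3$ ($W = \left(-3\right) \left(-1\right) = 3$)
$L{\left(w \right)} = \frac{9}{7} + \frac{6 w}{7}$ ($L{\left(w \right)} = - \frac{9}{7} + \frac{6 \left(w + 3\right)}{7} = - \frac{9}{7} + \frac{6 \left(3 + w\right)}{7} = - \frac{9}{7} + \frac{18 + 6 w}{7} = - \frac{9}{7} + \left(\frac{18}{7} + \frac{6 w}{7}\right) = \frac{9}{7} + \frac{6 w}{7}$)
$Z{\left(R \right)} = \frac{9}{7} + 2 R^{2} + \frac{6 R}{7}$ ($Z{\left(R \right)} = \left(R^{2} + R R\right) + \left(\frac{9}{7} + \frac{6 R}{7}\right) = \left(R^{2} + R^{2}\right) + \left(\frac{9}{7} + \frac{6 R}{7}\right) = 2 R^{2} + \left(\frac{9}{7} + \frac{6 R}{7}\right) = \frac{9}{7} + 2 R^{2} + \frac{6 R}{7}$)
$-1907 - \frac{1}{Z{\left(-127 \right)}} = -1907 - \frac{1}{\frac{9}{7} + 2 \left(-127\right)^{2} + \frac{6}{7} \left(-127\right)} = -1907 - \frac{1}{\frac{9}{7} + 2 \cdot 16129 - \frac{762}{7}} = -1907 - \frac{1}{\frac{9}{7} + 32258 - \frac{762}{7}} = -1907 - \frac{1}{\frac{225053}{7}} = -1907 - \frac{7}{225053} = - \frac{429176078}{225053}$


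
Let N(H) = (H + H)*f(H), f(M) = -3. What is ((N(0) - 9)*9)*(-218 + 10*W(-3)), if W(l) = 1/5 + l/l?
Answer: 16686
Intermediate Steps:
W(l) = 6/5 (W(l) = 1*(1/5) + 1 = 1/5 + 1 = 6/5)
N(H) = -6*H (N(H) = (H + H)*(-3) = (2*H)*(-3) = -6*H)
((N(0) - 9)*9)*(-218 + 10*W(-3)) = ((-6*0 - 9)*9)*(-218 + 10*(6/5)) = ((0 - 9)*9)*(-218 + 12) = -9*9*(-206) = -81*(-206) = 16686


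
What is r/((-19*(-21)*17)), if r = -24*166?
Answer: -1328/2261 ≈ -0.58735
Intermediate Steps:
r = -3984
r/((-19*(-21)*17)) = -3984/(-19*(-21)*17) = -3984/(399*17) = -3984/6783 = -3984*1/6783 = -1328/2261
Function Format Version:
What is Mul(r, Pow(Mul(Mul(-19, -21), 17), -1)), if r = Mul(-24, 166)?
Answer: Rational(-1328, 2261) ≈ -0.58735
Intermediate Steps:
r = -3984
Mul(r, Pow(Mul(Mul(-19, -21), 17), -1)) = Mul(-3984, Pow(Mul(Mul(-19, -21), 17), -1)) = Mul(-3984, Pow(Mul(399, 17), -1)) = Mul(-3984, Pow(6783, -1)) = Mul(-3984, Rational(1, 6783)) = Rational(-1328, 2261)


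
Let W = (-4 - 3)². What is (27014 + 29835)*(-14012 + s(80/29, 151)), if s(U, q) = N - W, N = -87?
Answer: -804299652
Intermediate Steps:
W = 49 (W = (-7)² = 49)
s(U, q) = -136 (s(U, q) = -87 - 1*49 = -87 - 49 = -136)
(27014 + 29835)*(-14012 + s(80/29, 151)) = (27014 + 29835)*(-14012 - 136) = 56849*(-14148) = -804299652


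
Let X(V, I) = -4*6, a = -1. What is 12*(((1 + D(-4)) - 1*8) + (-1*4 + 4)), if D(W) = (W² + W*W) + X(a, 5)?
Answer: 12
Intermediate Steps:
X(V, I) = -24
D(W) = -24 + 2*W² (D(W) = (W² + W*W) - 24 = (W² + W²) - 24 = 2*W² - 24 = -24 + 2*W²)
12*(((1 + D(-4)) - 1*8) + (-1*4 + 4)) = 12*(((1 + (-24 + 2*(-4)²)) - 1*8) + (-1*4 + 4)) = 12*(((1 + (-24 + 2*16)) - 8) + (-4 + 4)) = 12*(((1 + (-24 + 32)) - 8) + 0) = 12*(((1 + 8) - 8) + 0) = 12*((9 - 8) + 0) = 12*(1 + 0) = 12*1 = 12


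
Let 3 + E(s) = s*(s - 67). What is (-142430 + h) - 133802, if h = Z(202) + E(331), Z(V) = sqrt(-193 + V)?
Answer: -188848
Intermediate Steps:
E(s) = -3 + s*(-67 + s) (E(s) = -3 + s*(s - 67) = -3 + s*(-67 + s))
h = 87384 (h = sqrt(-193 + 202) + (-3 + 331**2 - 67*331) = sqrt(9) + (-3 + 109561 - 22177) = 3 + 87381 = 87384)
(-142430 + h) - 133802 = (-142430 + 87384) - 133802 = -55046 - 133802 = -188848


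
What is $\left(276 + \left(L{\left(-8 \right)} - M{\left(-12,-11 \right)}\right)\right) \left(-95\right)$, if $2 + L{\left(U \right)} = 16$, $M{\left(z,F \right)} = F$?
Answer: $-28595$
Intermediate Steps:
$L{\left(U \right)} = 14$ ($L{\left(U \right)} = -2 + 16 = 14$)
$\left(276 + \left(L{\left(-8 \right)} - M{\left(-12,-11 \right)}\right)\right) \left(-95\right) = \left(276 + \left(14 - -11\right)\right) \left(-95\right) = \left(276 + \left(14 + 11\right)\right) \left(-95\right) = \left(276 + 25\right) \left(-95\right) = 301 \left(-95\right) = -28595$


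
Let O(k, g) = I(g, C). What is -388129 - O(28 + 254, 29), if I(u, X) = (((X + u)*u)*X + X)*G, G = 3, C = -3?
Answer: -381334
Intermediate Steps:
I(u, X) = 3*X + 3*X*u*(X + u) (I(u, X) = (((X + u)*u)*X + X)*3 = ((u*(X + u))*X + X)*3 = (X*u*(X + u) + X)*3 = (X + X*u*(X + u))*3 = 3*X + 3*X*u*(X + u))
O(k, g) = -9 - 9*g**2 + 27*g (O(k, g) = 3*(-3)*(1 + g**2 - 3*g) = -9 - 9*g**2 + 27*g)
-388129 - O(28 + 254, 29) = -388129 - (-9 - 9*29**2 + 27*29) = -388129 - (-9 - 9*841 + 783) = -388129 - (-9 - 7569 + 783) = -388129 - 1*(-6795) = -388129 + 6795 = -381334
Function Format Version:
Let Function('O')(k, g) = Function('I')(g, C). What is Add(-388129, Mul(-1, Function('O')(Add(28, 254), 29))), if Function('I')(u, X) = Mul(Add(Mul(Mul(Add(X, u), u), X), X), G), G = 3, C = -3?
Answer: -381334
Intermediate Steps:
Function('I')(u, X) = Add(Mul(3, X), Mul(3, X, u, Add(X, u))) (Function('I')(u, X) = Mul(Add(Mul(Mul(Add(X, u), u), X), X), 3) = Mul(Add(Mul(Mul(u, Add(X, u)), X), X), 3) = Mul(Add(Mul(X, u, Add(X, u)), X), 3) = Mul(Add(X, Mul(X, u, Add(X, u))), 3) = Add(Mul(3, X), Mul(3, X, u, Add(X, u))))
Function('O')(k, g) = Add(-9, Mul(-9, Pow(g, 2)), Mul(27, g)) (Function('O')(k, g) = Mul(3, -3, Add(1, Pow(g, 2), Mul(-3, g))) = Add(-9, Mul(-9, Pow(g, 2)), Mul(27, g)))
Add(-388129, Mul(-1, Function('O')(Add(28, 254), 29))) = Add(-388129, Mul(-1, Add(-9, Mul(-9, Pow(29, 2)), Mul(27, 29)))) = Add(-388129, Mul(-1, Add(-9, Mul(-9, 841), 783))) = Add(-388129, Mul(-1, Add(-9, -7569, 783))) = Add(-388129, Mul(-1, -6795)) = Add(-388129, 6795) = -381334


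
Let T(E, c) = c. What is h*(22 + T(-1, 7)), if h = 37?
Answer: 1073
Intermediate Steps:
h*(22 + T(-1, 7)) = 37*(22 + 7) = 37*29 = 1073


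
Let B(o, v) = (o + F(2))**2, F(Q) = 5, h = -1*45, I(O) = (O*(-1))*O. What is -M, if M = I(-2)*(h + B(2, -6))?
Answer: 16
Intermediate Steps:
I(O) = -O**2 (I(O) = (-O)*O = -O**2)
h = -45
B(o, v) = (5 + o)**2 (B(o, v) = (o + 5)**2 = (5 + o)**2)
M = -16 (M = (-1*(-2)**2)*(-45 + (5 + 2)**2) = (-1*4)*(-45 + 7**2) = -4*(-45 + 49) = -4*4 = -16)
-M = -1*(-16) = 16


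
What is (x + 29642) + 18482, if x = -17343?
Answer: 30781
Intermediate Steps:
(x + 29642) + 18482 = (-17343 + 29642) + 18482 = 12299 + 18482 = 30781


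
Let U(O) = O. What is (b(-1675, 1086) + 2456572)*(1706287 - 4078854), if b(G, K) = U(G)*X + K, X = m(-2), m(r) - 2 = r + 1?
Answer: -5826984218361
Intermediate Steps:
m(r) = 3 + r (m(r) = 2 + (r + 1) = 2 + (1 + r) = 3 + r)
X = 1 (X = 3 - 2 = 1)
b(G, K) = G + K (b(G, K) = G*1 + K = G + K)
(b(-1675, 1086) + 2456572)*(1706287 - 4078854) = ((-1675 + 1086) + 2456572)*(1706287 - 4078854) = (-589 + 2456572)*(-2372567) = 2455983*(-2372567) = -5826984218361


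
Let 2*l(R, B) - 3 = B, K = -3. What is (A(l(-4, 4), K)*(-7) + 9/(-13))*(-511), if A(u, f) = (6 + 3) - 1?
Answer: 376607/13 ≈ 28970.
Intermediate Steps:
l(R, B) = 3/2 + B/2
A(u, f) = 8 (A(u, f) = 9 - 1 = 8)
(A(l(-4, 4), K)*(-7) + 9/(-13))*(-511) = (8*(-7) + 9/(-13))*(-511) = (-56 + 9*(-1/13))*(-511) = (-56 - 9/13)*(-511) = -737/13*(-511) = 376607/13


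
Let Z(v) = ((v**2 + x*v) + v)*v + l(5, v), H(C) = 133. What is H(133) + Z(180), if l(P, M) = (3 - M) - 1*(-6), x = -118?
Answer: 2041162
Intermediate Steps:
l(P, M) = 9 - M (l(P, M) = (3 - M) + 6 = 9 - M)
Z(v) = 9 - v + v*(v**2 - 117*v) (Z(v) = ((v**2 - 118*v) + v)*v + (9 - v) = (v**2 - 117*v)*v + (9 - v) = v*(v**2 - 117*v) + (9 - v) = 9 - v + v*(v**2 - 117*v))
H(133) + Z(180) = 133 + (9 + 180**3 - 1*180 - 117*180**2) = 133 + (9 + 5832000 - 180 - 117*32400) = 133 + (9 + 5832000 - 180 - 3790800) = 133 + 2041029 = 2041162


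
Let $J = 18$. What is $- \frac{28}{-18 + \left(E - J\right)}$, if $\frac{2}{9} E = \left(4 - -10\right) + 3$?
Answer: $- \frac{56}{81} \approx -0.69136$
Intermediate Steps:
$E = \frac{153}{2}$ ($E = \frac{9 \left(\left(4 - -10\right) + 3\right)}{2} = \frac{9 \left(\left(4 + 10\right) + 3\right)}{2} = \frac{9 \left(14 + 3\right)}{2} = \frac{9}{2} \cdot 17 = \frac{153}{2} \approx 76.5$)
$- \frac{28}{-18 + \left(E - J\right)} = - \frac{28}{-18 + \left(\frac{153}{2} - 18\right)} = - \frac{28}{-18 + \frac{117}{2}} = - \frac{28}{\frac{81}{2}} = \left(-28\right) \frac{2}{81} = - \frac{56}{81}$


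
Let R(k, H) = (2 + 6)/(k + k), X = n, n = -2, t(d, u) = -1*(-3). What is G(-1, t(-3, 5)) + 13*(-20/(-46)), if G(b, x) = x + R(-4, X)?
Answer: 176/23 ≈ 7.6522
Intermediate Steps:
t(d, u) = 3
X = -2
R(k, H) = 4/k (R(k, H) = 8/((2*k)) = 8*(1/(2*k)) = 4/k)
G(b, x) = -1 + x (G(b, x) = x + 4/(-4) = x + 4*(-¼) = x - 1 = -1 + x)
G(-1, t(-3, 5)) + 13*(-20/(-46)) = (-1 + 3) + 13*(-20/(-46)) = 2 + 13*(-20*(-1/46)) = 2 + 13*(10/23) = 2 + 130/23 = 176/23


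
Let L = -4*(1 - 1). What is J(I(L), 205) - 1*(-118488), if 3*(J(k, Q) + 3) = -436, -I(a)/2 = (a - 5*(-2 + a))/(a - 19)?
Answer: 355019/3 ≈ 1.1834e+5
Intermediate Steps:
L = 0 (L = -4*0 = 0)
I(a) = -2*(10 - 4*a)/(-19 + a) (I(a) = -2*(a - 5*(-2 + a))/(a - 19) = -2*(a + (10 - 5*a))/(-19 + a) = -2*(10 - 4*a)/(-19 + a))
J(k, Q) = -445/3 (J(k, Q) = -3 + (⅓)*(-436) = -3 - 436/3 = -445/3)
J(I(L), 205) - 1*(-118488) = -445/3 - 1*(-118488) = -445/3 + 118488 = 355019/3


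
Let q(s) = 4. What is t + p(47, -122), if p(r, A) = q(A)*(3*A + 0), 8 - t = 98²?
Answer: -11060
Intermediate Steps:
t = -9596 (t = 8 - 1*98² = 8 - 1*9604 = 8 - 9604 = -9596)
p(r, A) = 12*A (p(r, A) = 4*(3*A + 0) = 4*(3*A) = 12*A)
t + p(47, -122) = -9596 + 12*(-122) = -9596 - 1464 = -11060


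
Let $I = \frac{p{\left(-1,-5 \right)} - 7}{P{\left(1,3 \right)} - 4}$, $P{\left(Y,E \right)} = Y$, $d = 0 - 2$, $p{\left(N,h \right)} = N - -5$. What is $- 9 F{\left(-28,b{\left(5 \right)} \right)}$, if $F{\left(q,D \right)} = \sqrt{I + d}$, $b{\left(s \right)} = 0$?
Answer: $- 9 i \approx - 9.0 i$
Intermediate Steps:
$p{\left(N,h \right)} = 5 + N$ ($p{\left(N,h \right)} = N + 5 = 5 + N$)
$d = -2$ ($d = 0 - 2 = -2$)
$I = 1$ ($I = \frac{\left(5 - 1\right) - 7}{1 - 4} = \frac{4 - 7}{-3} = \left(-3\right) \left(- \frac{1}{3}\right) = 1$)
$F{\left(q,D \right)} = i$ ($F{\left(q,D \right)} = \sqrt{1 - 2} = \sqrt{-1} = i$)
$- 9 F{\left(-28,b{\left(5 \right)} \right)} = - 9 i$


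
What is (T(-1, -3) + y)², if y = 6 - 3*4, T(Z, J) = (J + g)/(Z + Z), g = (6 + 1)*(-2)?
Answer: 25/4 ≈ 6.2500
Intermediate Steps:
g = -14 (g = 7*(-2) = -14)
T(Z, J) = (-14 + J)/(2*Z) (T(Z, J) = (J - 14)/(Z + Z) = (-14 + J)/((2*Z)) = (-14 + J)*(1/(2*Z)) = (-14 + J)/(2*Z))
y = -6 (y = 6 - 12 = -6)
(T(-1, -3) + y)² = ((½)*(-14 - 3)/(-1) - 6)² = ((½)*(-1)*(-17) - 6)² = (17/2 - 6)² = (5/2)² = 25/4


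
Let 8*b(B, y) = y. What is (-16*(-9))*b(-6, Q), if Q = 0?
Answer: 0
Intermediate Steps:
b(B, y) = y/8
(-16*(-9))*b(-6, Q) = (-16*(-9))*((⅛)*0) = 144*0 = 0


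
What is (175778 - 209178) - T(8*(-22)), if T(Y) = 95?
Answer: -33495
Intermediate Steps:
(175778 - 209178) - T(8*(-22)) = (175778 - 209178) - 1*95 = -33400 - 95 = -33495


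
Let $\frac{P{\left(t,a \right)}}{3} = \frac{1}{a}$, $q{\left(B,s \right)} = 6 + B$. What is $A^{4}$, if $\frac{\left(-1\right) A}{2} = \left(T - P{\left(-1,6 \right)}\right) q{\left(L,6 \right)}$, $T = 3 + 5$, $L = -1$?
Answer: $31640625$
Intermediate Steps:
$P{\left(t,a \right)} = \frac{3}{a}$
$T = 8$
$A = -75$ ($A = - 2 \left(8 - \frac{3}{6}\right) \left(6 - 1\right) = - 2 \left(8 - 3 \cdot \frac{1}{6}\right) 5 = - 2 \left(8 - \frac{1}{2}\right) 5 = - 2 \cdot \frac{15}{2} \cdot 5 = \left(-2\right) \frac{75}{2} = -75$)
$A^{4} = \left(-75\right)^{4} = 31640625$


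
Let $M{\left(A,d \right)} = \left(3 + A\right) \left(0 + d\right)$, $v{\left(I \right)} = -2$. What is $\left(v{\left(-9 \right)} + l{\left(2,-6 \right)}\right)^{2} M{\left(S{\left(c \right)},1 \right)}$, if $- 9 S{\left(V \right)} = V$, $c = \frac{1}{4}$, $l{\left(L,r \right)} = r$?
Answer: $\frac{1712}{9} \approx 190.22$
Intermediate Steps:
$c = \frac{1}{4} \approx 0.25$
$S{\left(V \right)} = - \frac{V}{9}$
$M{\left(A,d \right)} = d \left(3 + A\right)$ ($M{\left(A,d \right)} = \left(3 + A\right) d = d \left(3 + A\right)$)
$\left(v{\left(-9 \right)} + l{\left(2,-6 \right)}\right)^{2} M{\left(S{\left(c \right)},1 \right)} = \left(-2 - 6\right)^{2} \cdot 1 \left(3 - \frac{1}{36}\right) = \left(-8\right)^{2} \cdot 1 \left(3 - \frac{1}{36}\right) = 64 \cdot 1 \cdot \frac{107}{36} = 64 \cdot \frac{107}{36} = \frac{1712}{9}$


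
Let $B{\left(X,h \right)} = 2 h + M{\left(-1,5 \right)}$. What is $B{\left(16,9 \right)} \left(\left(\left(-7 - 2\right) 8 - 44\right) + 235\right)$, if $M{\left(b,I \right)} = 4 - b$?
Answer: $2737$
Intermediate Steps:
$B{\left(X,h \right)} = 5 + 2 h$ ($B{\left(X,h \right)} = 2 h + \left(4 - -1\right) = 2 h + \left(4 + 1\right) = 2 h + 5 = 5 + 2 h$)
$B{\left(16,9 \right)} \left(\left(\left(-7 - 2\right) 8 - 44\right) + 235\right) = \left(5 + 2 \cdot 9\right) \left(\left(\left(-7 - 2\right) 8 - 44\right) + 235\right) = \left(5 + 18\right) \left(\left(\left(-9\right) 8 - 44\right) + 235\right) = 23 \left(\left(-72 - 44\right) + 235\right) = 23 \left(-116 + 235\right) = 23 \cdot 119 = 2737$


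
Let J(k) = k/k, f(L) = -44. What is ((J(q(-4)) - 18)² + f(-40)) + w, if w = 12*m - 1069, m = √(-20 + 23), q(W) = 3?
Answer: -824 + 12*√3 ≈ -803.22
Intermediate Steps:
m = √3 ≈ 1.7320
J(k) = 1
w = -1069 + 12*√3 (w = 12*√3 - 1069 = -1069 + 12*√3 ≈ -1048.2)
((J(q(-4)) - 18)² + f(-40)) + w = ((1 - 18)² - 44) + (-1069 + 12*√3) = ((-17)² - 44) + (-1069 + 12*√3) = (289 - 44) + (-1069 + 12*√3) = 245 + (-1069 + 12*√3) = -824 + 12*√3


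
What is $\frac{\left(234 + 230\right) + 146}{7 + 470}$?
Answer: $\frac{610}{477} \approx 1.2788$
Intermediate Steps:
$\frac{\left(234 + 230\right) + 146}{7 + 470} = \frac{464 + 146}{477} = 610 \cdot \frac{1}{477} = \frac{610}{477}$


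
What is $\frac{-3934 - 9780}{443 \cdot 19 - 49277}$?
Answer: $\frac{6857}{20430} \approx 0.33563$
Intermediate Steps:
$\frac{-3934 - 9780}{443 \cdot 19 - 49277} = - \frac{13714}{8417 - 49277} = - \frac{13714}{-40860} = \left(-13714\right) \left(- \frac{1}{40860}\right) = \frac{6857}{20430}$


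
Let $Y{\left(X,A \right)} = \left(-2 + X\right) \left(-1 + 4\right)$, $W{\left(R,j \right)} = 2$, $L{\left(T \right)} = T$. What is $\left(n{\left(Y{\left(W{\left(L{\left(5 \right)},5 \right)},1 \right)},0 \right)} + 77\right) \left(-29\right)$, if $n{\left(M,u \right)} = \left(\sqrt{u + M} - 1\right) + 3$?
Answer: $-2291$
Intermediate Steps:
$Y{\left(X,A \right)} = -6 + 3 X$ ($Y{\left(X,A \right)} = \left(-2 + X\right) 3 = -6 + 3 X$)
$n{\left(M,u \right)} = 2 + \sqrt{M + u}$ ($n{\left(M,u \right)} = \left(\sqrt{M + u} - 1\right) + 3 = \left(-1 + \sqrt{M + u}\right) + 3 = 2 + \sqrt{M + u}$)
$\left(n{\left(Y{\left(W{\left(L{\left(5 \right)},5 \right)},1 \right)},0 \right)} + 77\right) \left(-29\right) = \left(\left(2 + \sqrt{\left(-6 + 3 \cdot 2\right) + 0}\right) + 77\right) \left(-29\right) = \left(\left(2 + \sqrt{\left(-6 + 6\right) + 0}\right) + 77\right) \left(-29\right) = \left(\left(2 + \sqrt{0 + 0}\right) + 77\right) \left(-29\right) = \left(\left(2 + \sqrt{0}\right) + 77\right) \left(-29\right) = \left(\left(2 + 0\right) + 77\right) \left(-29\right) = \left(2 + 77\right) \left(-29\right) = 79 \left(-29\right) = -2291$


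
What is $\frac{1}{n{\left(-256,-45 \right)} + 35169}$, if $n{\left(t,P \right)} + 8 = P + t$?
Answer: $\frac{1}{34860} \approx 2.8686 \cdot 10^{-5}$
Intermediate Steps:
$n{\left(t,P \right)} = -8 + P + t$ ($n{\left(t,P \right)} = -8 + \left(P + t\right) = -8 + P + t$)
$\frac{1}{n{\left(-256,-45 \right)} + 35169} = \frac{1}{\left(-8 - 45 - 256\right) + 35169} = \frac{1}{-309 + 35169} = \frac{1}{34860}$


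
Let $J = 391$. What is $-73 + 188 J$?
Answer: $73435$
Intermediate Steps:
$-73 + 188 J = -73 + 188 \cdot 391 = -73 + 73508 = 73435$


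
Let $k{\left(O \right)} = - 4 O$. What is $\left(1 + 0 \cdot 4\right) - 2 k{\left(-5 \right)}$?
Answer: $-39$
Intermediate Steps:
$\left(1 + 0 \cdot 4\right) - 2 k{\left(-5 \right)} = \left(1 + 0 \cdot 4\right) - 2 \left(\left(-4\right) \left(-5\right)\right) = \left(1 + 0\right) - 40 = 1 - 40 = -39$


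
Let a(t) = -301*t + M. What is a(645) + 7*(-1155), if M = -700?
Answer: -202930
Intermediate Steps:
a(t) = -700 - 301*t (a(t) = -301*t - 700 = -700 - 301*t)
a(645) + 7*(-1155) = (-700 - 301*645) + 7*(-1155) = (-700 - 194145) - 8085 = -194845 - 8085 = -202930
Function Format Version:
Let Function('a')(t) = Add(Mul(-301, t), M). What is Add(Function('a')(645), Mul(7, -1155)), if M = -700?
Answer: -202930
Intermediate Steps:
Function('a')(t) = Add(-700, Mul(-301, t)) (Function('a')(t) = Add(Mul(-301, t), -700) = Add(-700, Mul(-301, t)))
Add(Function('a')(645), Mul(7, -1155)) = Add(Add(-700, Mul(-301, 645)), Mul(7, -1155)) = Add(Add(-700, -194145), -8085) = Add(-194845, -8085) = -202930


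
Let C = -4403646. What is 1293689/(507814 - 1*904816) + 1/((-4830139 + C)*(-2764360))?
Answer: -16511033102814147199/5066838447172002600 ≈ -3.2586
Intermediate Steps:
1293689/(507814 - 1*904816) + 1/((-4830139 + C)*(-2764360)) = 1293689/(507814 - 1*904816) + 1/(-4830139 - 4403646*(-2764360)) = 1293689/(507814 - 904816) - 1/2764360/(-9233785) = 1293689/(-397002) - 1/9233785*(-1/2764360) = 1293689*(-1/397002) + 1/25525505902600 = -1293689/397002 + 1/25525505902600 = -16511033102814147199/5066838447172002600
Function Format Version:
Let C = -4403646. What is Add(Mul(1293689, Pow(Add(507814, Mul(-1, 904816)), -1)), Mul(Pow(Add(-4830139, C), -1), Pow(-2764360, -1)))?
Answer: Rational(-16511033102814147199, 5066838447172002600) ≈ -3.2586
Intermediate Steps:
Add(Mul(1293689, Pow(Add(507814, Mul(-1, 904816)), -1)), Mul(Pow(Add(-4830139, C), -1), Pow(-2764360, -1))) = Add(Mul(1293689, Pow(Add(507814, Mul(-1, 904816)), -1)), Mul(Pow(Add(-4830139, -4403646), -1), Pow(-2764360, -1))) = Add(Mul(1293689, Pow(Add(507814, -904816), -1)), Mul(Pow(-9233785, -1), Rational(-1, 2764360))) = Add(Mul(1293689, Pow(-397002, -1)), Mul(Rational(-1, 9233785), Rational(-1, 2764360))) = Add(Mul(1293689, Rational(-1, 397002)), Rational(1, 25525505902600)) = Add(Rational(-1293689, 397002), Rational(1, 25525505902600)) = Rational(-16511033102814147199, 5066838447172002600)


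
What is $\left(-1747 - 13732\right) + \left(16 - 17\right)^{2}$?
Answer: $-15478$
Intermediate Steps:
$\left(-1747 - 13732\right) + \left(16 - 17\right)^{2} = -15479 + \left(-1\right)^{2} = -15479 + 1 = -15478$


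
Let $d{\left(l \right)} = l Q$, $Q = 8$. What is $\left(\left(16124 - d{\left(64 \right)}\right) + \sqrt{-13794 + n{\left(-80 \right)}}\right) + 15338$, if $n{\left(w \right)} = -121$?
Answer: $30950 + 11 i \sqrt{115} \approx 30950.0 + 117.96 i$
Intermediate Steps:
$d{\left(l \right)} = 8 l$ ($d{\left(l \right)} = l 8 = 8 l$)
$\left(\left(16124 - d{\left(64 \right)}\right) + \sqrt{-13794 + n{\left(-80 \right)}}\right) + 15338 = \left(\left(16124 - 8 \cdot 64\right) + \sqrt{-13794 - 121}\right) + 15338 = \left(\left(16124 - 512\right) + \sqrt{-13915}\right) + 15338 = \left(\left(16124 - 512\right) + 11 i \sqrt{115}\right) + 15338 = \left(15612 + 11 i \sqrt{115}\right) + 15338 = 30950 + 11 i \sqrt{115}$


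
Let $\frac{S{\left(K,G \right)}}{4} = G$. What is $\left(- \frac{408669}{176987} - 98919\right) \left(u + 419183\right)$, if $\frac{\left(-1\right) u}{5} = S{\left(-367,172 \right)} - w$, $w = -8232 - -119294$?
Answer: $- \frac{17000987848705266}{176987} \approx -9.6058 \cdot 10^{10}$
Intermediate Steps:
$w = 111062$ ($w = -8232 + 119294 = 111062$)
$S{\left(K,G \right)} = 4 G$
$u = 551870$ ($u = - 5 \left(4 \cdot 172 - 111062\right) = - 5 \left(688 - 111062\right) = \left(-5\right) \left(-110374\right) = 551870$)
$\left(- \frac{408669}{176987} - 98919\right) \left(u + 419183\right) = \left(- \frac{408669}{176987} - 98919\right) \left(551870 + 419183\right) = \left(\left(-408669\right) \frac{1}{176987} - 98919\right) 971053 = \left(- \frac{408669}{176987} - 98919\right) 971053 = \left(- \frac{17507785722}{176987}\right) 971053 = - \frac{17000987848705266}{176987}$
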